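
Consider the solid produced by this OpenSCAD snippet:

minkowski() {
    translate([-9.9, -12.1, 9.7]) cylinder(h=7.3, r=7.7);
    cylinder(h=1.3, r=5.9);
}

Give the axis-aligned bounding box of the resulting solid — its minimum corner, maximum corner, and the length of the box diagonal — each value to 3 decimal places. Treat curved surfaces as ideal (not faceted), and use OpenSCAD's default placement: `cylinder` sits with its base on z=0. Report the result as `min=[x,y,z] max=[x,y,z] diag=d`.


A = translate([-9.9, -12.1, 9.7]) cylinder(h=7.3, r=7.7) → bbox [-17.6,-19.8,9.7] .. [-2.2,-4.4,17]
B = cylinder(h=1.3, r=5.9) → bbox [-5.9,-5.9,0] .. [5.9,5.9,1.3]
lo = A.lo+B.lo = [-17.6-5.9, -19.8-5.9, 9.7+0] = [-23.500,-25.700,9.700]
hi = A.hi+B.hi = [-2.2+5.9, -4.4+5.9, 17+1.3] = [3.700,1.500,18.300]
diag = √(27.2²+27.2²+8.6²) = √1553.64 = 39.416

min=[-23.500,-25.700,9.700] max=[3.700,1.500,18.300] diag=39.416


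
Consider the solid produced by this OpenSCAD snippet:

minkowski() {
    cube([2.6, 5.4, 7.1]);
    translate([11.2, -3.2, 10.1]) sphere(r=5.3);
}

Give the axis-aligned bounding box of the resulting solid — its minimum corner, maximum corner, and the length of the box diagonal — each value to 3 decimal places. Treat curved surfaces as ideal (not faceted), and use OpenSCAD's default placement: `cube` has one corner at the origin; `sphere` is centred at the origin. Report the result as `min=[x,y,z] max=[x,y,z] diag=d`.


A = translate([11.2, -3.2, 10.1]) sphere(r=5.3) → bbox [5.9,-8.5,4.8] .. [16.5,2.1,15.4]
B = cube([2.6, 5.4, 7.1]) → bbox [0,0,0] .. [2.6,5.4,7.1]
lo = A.lo+B.lo = [5.9+0, -8.5+0, 4.8+0] = [5.900,-8.500,4.800]
hi = A.hi+B.hi = [16.5+2.6, 2.1+5.4, 15.4+7.1] = [19.100,7.500,22.500]
diag = √(13.2²+16²+17.7²) = √743.53 = 27.268

min=[5.900,-8.500,4.800] max=[19.100,7.500,22.500] diag=27.268


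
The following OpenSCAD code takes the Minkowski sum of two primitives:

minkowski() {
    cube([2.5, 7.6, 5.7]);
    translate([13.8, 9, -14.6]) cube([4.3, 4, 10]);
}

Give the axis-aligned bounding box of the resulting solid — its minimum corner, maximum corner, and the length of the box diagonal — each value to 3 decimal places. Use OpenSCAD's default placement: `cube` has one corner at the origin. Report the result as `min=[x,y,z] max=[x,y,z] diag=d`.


A = translate([13.8, 9, -14.6]) cube([4.3, 4, 10]) → bbox [13.8,9,-14.6] .. [18.1,13,-4.6]
B = cube([2.5, 7.6, 5.7]) → bbox [0,0,0] .. [2.5,7.6,5.7]
lo = A.lo+B.lo = [13.8+0, 9+0, -14.6+0] = [13.800,9.000,-14.600]
hi = A.hi+B.hi = [18.1+2.5, 13+7.6, -4.6+5.7] = [20.600,20.600,1.100]
diag = √(6.8²+11.6²+15.7²) = √427.29 = 20.671

min=[13.800,9.000,-14.600] max=[20.600,20.600,1.100] diag=20.671


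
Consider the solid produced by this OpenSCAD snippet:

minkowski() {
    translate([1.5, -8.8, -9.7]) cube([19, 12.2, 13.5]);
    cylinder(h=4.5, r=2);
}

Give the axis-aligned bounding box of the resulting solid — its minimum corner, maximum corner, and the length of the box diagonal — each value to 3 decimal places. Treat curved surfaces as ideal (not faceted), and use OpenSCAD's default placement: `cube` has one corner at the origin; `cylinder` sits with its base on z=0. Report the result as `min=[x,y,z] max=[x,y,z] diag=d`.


A = translate([1.5, -8.8, -9.7]) cube([19, 12.2, 13.5]) → bbox [1.5,-8.8,-9.7] .. [20.5,3.4,3.8]
B = cylinder(h=4.5, r=2) → bbox [-2,-2,0] .. [2,2,4.5]
lo = A.lo+B.lo = [1.5-2, -8.8-2, -9.7+0] = [-0.500,-10.800,-9.700]
hi = A.hi+B.hi = [20.5+2, 3.4+2, 3.8+4.5] = [22.500,5.400,8.300]
diag = √(23²+16.2²+18²) = √1115.44 = 33.398

min=[-0.500,-10.800,-9.700] max=[22.500,5.400,8.300] diag=33.398


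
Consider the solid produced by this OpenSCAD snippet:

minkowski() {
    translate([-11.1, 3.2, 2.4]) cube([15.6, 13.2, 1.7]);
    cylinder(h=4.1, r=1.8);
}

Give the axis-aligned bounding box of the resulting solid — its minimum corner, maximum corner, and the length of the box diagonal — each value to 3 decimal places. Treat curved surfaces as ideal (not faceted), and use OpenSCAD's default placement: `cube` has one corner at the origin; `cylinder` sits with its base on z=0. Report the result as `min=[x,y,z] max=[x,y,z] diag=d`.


min=[-12.900,1.400,2.400] max=[6.300,18.200,8.200] diag=26.163

A = translate([-11.1, 3.2, 2.4]) cube([15.6, 13.2, 1.7]) → bbox [-11.1,3.2,2.4] .. [4.5,16.4,4.1]
B = cylinder(h=4.1, r=1.8) → bbox [-1.8,-1.8,0] .. [1.8,1.8,4.1]
lo = A.lo+B.lo = [-11.1-1.8, 3.2-1.8, 2.4+0] = [-12.900,1.400,2.400]
hi = A.hi+B.hi = [4.5+1.8, 16.4+1.8, 4.1+4.1] = [6.300,18.200,8.200]
diag = √(19.2²+16.8²+5.8²) = √684.52 = 26.163


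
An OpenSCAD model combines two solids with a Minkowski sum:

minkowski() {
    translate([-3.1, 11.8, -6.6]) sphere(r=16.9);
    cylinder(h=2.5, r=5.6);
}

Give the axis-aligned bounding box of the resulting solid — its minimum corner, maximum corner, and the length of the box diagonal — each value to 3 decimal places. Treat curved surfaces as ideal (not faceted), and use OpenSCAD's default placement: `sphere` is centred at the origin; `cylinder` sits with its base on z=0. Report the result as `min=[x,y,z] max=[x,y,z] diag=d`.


A = translate([-3.1, 11.8, -6.6]) sphere(r=16.9) → bbox [-20,-5.1,-23.5] .. [13.8,28.7,10.3]
B = cylinder(h=2.5, r=5.6) → bbox [-5.6,-5.6,0] .. [5.6,5.6,2.5]
lo = A.lo+B.lo = [-20-5.6, -5.1-5.6, -23.5+0] = [-25.600,-10.700,-23.500]
hi = A.hi+B.hi = [13.8+5.6, 28.7+5.6, 10.3+2.5] = [19.400,34.300,12.800]
diag = √(45²+45²+36.3²) = √5367.69 = 73.265

min=[-25.600,-10.700,-23.500] max=[19.400,34.300,12.800] diag=73.265


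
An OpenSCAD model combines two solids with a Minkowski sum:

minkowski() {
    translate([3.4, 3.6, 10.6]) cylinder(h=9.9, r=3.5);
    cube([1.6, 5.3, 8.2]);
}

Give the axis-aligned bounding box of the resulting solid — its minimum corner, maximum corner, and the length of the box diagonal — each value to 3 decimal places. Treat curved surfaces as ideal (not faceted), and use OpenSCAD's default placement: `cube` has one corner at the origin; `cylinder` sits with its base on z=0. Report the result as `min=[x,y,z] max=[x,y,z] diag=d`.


min=[-0.100,0.100,10.600] max=[8.500,12.400,28.700] diag=23.513

A = translate([3.4, 3.6, 10.6]) cylinder(h=9.9, r=3.5) → bbox [-0.1,0.1,10.6] .. [6.9,7.1,20.5]
B = cube([1.6, 5.3, 8.2]) → bbox [0,0,0] .. [1.6,5.3,8.2]
lo = A.lo+B.lo = [-0.1+0, 0.1+0, 10.6+0] = [-0.100,0.100,10.600]
hi = A.hi+B.hi = [6.9+1.6, 7.1+5.3, 20.5+8.2] = [8.500,12.400,28.700]
diag = √(8.6²+12.3²+18.1²) = √552.86 = 23.513


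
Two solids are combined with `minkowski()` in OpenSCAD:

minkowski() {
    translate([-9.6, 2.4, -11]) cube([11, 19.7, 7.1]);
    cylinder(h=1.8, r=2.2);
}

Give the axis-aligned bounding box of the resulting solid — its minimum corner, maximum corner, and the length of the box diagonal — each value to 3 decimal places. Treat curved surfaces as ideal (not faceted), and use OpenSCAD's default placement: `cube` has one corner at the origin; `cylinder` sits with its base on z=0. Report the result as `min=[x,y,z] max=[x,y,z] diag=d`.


A = translate([-9.6, 2.4, -11]) cube([11, 19.7, 7.1]) → bbox [-9.6,2.4,-11] .. [1.4,22.1,-3.9]
B = cylinder(h=1.8, r=2.2) → bbox [-2.2,-2.2,0] .. [2.2,2.2,1.8]
lo = A.lo+B.lo = [-9.6-2.2, 2.4-2.2, -11+0] = [-11.800,0.200,-11.000]
hi = A.hi+B.hi = [1.4+2.2, 22.1+2.2, -3.9+1.8] = [3.600,24.300,-2.100]
diag = √(15.4²+24.1²+8.9²) = √897.18 = 29.953

min=[-11.800,0.200,-11.000] max=[3.600,24.300,-2.100] diag=29.953


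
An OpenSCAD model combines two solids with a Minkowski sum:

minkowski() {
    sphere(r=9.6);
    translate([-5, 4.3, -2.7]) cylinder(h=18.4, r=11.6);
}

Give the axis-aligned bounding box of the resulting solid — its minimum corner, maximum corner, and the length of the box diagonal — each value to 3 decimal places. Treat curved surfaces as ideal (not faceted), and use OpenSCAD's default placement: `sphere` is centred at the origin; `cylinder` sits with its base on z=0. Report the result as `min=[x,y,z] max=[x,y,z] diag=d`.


min=[-26.200,-16.900,-12.300] max=[16.200,25.500,25.300] diag=70.776

A = translate([-5, 4.3, -2.7]) cylinder(h=18.4, r=11.6) → bbox [-16.6,-7.3,-2.7] .. [6.6,15.9,15.7]
B = sphere(r=9.6) → bbox [-9.6,-9.6,-9.6] .. [9.6,9.6,9.6]
lo = A.lo+B.lo = [-16.6-9.6, -7.3-9.6, -2.7-9.6] = [-26.200,-16.900,-12.300]
hi = A.hi+B.hi = [6.6+9.6, 15.9+9.6, 15.7+9.6] = [16.200,25.500,25.300]
diag = √(42.4²+42.4²+37.6²) = √5009.28 = 70.776


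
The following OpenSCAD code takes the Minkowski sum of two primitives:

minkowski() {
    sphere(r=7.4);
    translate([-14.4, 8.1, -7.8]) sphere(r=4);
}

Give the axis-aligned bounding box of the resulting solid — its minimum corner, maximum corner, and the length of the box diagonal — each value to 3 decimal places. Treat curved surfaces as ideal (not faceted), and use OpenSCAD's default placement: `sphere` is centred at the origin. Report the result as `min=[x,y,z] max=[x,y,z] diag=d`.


min=[-25.800,-3.300,-19.200] max=[-3.000,19.500,3.600] diag=39.491

A = translate([-14.4, 8.1, -7.8]) sphere(r=4) → bbox [-18.4,4.1,-11.8] .. [-10.4,12.1,-3.8]
B = sphere(r=7.4) → bbox [-7.4,-7.4,-7.4] .. [7.4,7.4,7.4]
lo = A.lo+B.lo = [-18.4-7.4, 4.1-7.4, -11.8-7.4] = [-25.800,-3.300,-19.200]
hi = A.hi+B.hi = [-10.4+7.4, 12.1+7.4, -3.8+7.4] = [-3.000,19.500,3.600]
diag = √(22.8²+22.8²+22.8²) = √1559.52 = 39.491


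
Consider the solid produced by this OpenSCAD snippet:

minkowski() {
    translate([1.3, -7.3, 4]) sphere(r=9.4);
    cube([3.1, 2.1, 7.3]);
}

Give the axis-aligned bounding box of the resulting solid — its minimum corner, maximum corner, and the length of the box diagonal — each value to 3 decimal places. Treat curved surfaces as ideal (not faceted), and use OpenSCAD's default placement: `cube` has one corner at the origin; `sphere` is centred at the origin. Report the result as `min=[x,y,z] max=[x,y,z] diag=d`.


min=[-8.100,-16.700,-5.400] max=[13.800,4.200,20.700] diag=39.970

A = translate([1.3, -7.3, 4]) sphere(r=9.4) → bbox [-8.1,-16.7,-5.4] .. [10.7,2.1,13.4]
B = cube([3.1, 2.1, 7.3]) → bbox [0,0,0] .. [3.1,2.1,7.3]
lo = A.lo+B.lo = [-8.1+0, -16.7+0, -5.4+0] = [-8.100,-16.700,-5.400]
hi = A.hi+B.hi = [10.7+3.1, 2.1+2.1, 13.4+7.3] = [13.800,4.200,20.700]
diag = √(21.9²+20.9²+26.1²) = √1597.63 = 39.970


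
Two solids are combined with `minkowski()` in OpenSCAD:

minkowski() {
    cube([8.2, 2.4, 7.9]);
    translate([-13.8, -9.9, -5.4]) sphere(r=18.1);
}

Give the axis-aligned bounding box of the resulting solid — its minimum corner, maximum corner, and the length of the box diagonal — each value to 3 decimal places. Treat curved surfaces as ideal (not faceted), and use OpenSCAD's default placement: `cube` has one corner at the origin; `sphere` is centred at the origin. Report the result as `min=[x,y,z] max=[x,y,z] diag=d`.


A = translate([-13.8, -9.9, -5.4]) sphere(r=18.1) → bbox [-31.9,-28,-23.5] .. [4.3,8.2,12.7]
B = cube([8.2, 2.4, 7.9]) → bbox [0,0,0] .. [8.2,2.4,7.9]
lo = A.lo+B.lo = [-31.9+0, -28+0, -23.5+0] = [-31.900,-28.000,-23.500]
hi = A.hi+B.hi = [4.3+8.2, 8.2+2.4, 12.7+7.9] = [12.500,10.600,20.600]
diag = √(44.4²+38.6²+44.1²) = √5406.13 = 73.526

min=[-31.900,-28.000,-23.500] max=[12.500,10.600,20.600] diag=73.526


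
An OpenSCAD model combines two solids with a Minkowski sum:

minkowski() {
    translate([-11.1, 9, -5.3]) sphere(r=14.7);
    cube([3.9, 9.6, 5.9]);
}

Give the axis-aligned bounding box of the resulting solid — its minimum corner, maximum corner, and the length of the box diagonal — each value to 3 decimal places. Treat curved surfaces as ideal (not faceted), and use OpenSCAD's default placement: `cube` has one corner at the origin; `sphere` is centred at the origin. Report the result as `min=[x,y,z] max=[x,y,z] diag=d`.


min=[-25.800,-5.700,-20.000] max=[7.500,33.300,15.300] diag=62.257

A = translate([-11.1, 9, -5.3]) sphere(r=14.7) → bbox [-25.8,-5.7,-20] .. [3.6,23.7,9.4]
B = cube([3.9, 9.6, 5.9]) → bbox [0,0,0] .. [3.9,9.6,5.9]
lo = A.lo+B.lo = [-25.8+0, -5.7+0, -20+0] = [-25.800,-5.700,-20.000]
hi = A.hi+B.hi = [3.6+3.9, 23.7+9.6, 9.4+5.9] = [7.500,33.300,15.300]
diag = √(33.3²+39²+35.3²) = √3875.98 = 62.257


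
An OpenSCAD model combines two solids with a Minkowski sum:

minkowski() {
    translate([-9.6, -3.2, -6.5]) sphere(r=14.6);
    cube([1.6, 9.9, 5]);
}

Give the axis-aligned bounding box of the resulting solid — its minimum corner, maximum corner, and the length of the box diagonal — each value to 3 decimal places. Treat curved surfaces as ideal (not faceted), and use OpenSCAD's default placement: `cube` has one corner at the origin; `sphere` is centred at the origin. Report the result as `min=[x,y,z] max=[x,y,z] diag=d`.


A = translate([-9.6, -3.2, -6.5]) sphere(r=14.6) → bbox [-24.2,-17.8,-21.1] .. [5,11.4,8.1]
B = cube([1.6, 9.9, 5]) → bbox [0,0,0] .. [1.6,9.9,5]
lo = A.lo+B.lo = [-24.2+0, -17.8+0, -21.1+0] = [-24.200,-17.800,-21.100]
hi = A.hi+B.hi = [5+1.6, 11.4+9.9, 8.1+5] = [6.600,21.300,13.100]
diag = √(30.8²+39.1²+34.2²) = √3647.09 = 60.391

min=[-24.200,-17.800,-21.100] max=[6.600,21.300,13.100] diag=60.391


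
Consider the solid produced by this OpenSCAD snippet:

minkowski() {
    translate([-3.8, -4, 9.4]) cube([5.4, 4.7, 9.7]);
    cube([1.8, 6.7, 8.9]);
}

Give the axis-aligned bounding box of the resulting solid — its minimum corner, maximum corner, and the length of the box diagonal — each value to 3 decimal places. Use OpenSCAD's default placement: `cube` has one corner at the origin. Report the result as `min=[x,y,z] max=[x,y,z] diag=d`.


min=[-3.800,-4.000,9.400] max=[3.400,7.400,28.000] diag=22.973

A = translate([-3.8, -4, 9.4]) cube([5.4, 4.7, 9.7]) → bbox [-3.8,-4,9.4] .. [1.6,0.7,19.1]
B = cube([1.8, 6.7, 8.9]) → bbox [0,0,0] .. [1.8,6.7,8.9]
lo = A.lo+B.lo = [-3.8+0, -4+0, 9.4+0] = [-3.800,-4.000,9.400]
hi = A.hi+B.hi = [1.6+1.8, 0.7+6.7, 19.1+8.9] = [3.400,7.400,28.000]
diag = √(7.2²+11.4²+18.6²) = √527.76 = 22.973


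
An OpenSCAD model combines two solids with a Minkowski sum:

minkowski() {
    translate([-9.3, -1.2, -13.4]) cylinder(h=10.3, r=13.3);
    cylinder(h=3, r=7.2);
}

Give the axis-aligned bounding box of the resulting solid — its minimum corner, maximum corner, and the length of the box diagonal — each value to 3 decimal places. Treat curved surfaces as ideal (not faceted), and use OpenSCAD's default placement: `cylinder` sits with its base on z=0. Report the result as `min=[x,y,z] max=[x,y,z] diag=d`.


min=[-29.800,-21.700,-13.400] max=[11.200,19.300,-0.100] diag=59.489

A = translate([-9.3, -1.2, -13.4]) cylinder(h=10.3, r=13.3) → bbox [-22.6,-14.5,-13.4] .. [4,12.1,-3.1]
B = cylinder(h=3, r=7.2) → bbox [-7.2,-7.2,0] .. [7.2,7.2,3]
lo = A.lo+B.lo = [-22.6-7.2, -14.5-7.2, -13.4+0] = [-29.800,-21.700,-13.400]
hi = A.hi+B.hi = [4+7.2, 12.1+7.2, -3.1+3] = [11.200,19.300,-0.100]
diag = √(41²+41²+13.3²) = √3538.89 = 59.489


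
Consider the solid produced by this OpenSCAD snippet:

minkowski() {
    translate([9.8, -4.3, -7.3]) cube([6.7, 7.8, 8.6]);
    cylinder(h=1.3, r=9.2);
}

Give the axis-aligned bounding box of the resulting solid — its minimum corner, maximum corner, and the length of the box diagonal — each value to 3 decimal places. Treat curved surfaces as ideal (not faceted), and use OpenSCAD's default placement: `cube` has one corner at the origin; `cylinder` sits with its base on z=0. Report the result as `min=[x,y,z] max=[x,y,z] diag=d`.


min=[0.600,-13.500,-7.300] max=[25.700,12.700,2.600] diag=37.609

A = translate([9.8, -4.3, -7.3]) cube([6.7, 7.8, 8.6]) → bbox [9.8,-4.3,-7.3] .. [16.5,3.5,1.3]
B = cylinder(h=1.3, r=9.2) → bbox [-9.2,-9.2,0] .. [9.2,9.2,1.3]
lo = A.lo+B.lo = [9.8-9.2, -4.3-9.2, -7.3+0] = [0.600,-13.500,-7.300]
hi = A.hi+B.hi = [16.5+9.2, 3.5+9.2, 1.3+1.3] = [25.700,12.700,2.600]
diag = √(25.1²+26.2²+9.9²) = √1414.46 = 37.609


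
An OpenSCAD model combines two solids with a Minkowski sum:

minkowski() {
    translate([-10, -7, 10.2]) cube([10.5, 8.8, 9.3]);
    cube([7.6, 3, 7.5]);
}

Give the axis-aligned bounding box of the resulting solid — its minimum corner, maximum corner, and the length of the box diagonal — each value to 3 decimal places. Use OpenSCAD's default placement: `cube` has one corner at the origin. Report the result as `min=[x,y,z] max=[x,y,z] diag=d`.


min=[-10.000,-7.000,10.200] max=[8.100,4.800,27.000] diag=27.370

A = translate([-10, -7, 10.2]) cube([10.5, 8.8, 9.3]) → bbox [-10,-7,10.2] .. [0.5,1.8,19.5]
B = cube([7.6, 3, 7.5]) → bbox [0,0,0] .. [7.6,3,7.5]
lo = A.lo+B.lo = [-10+0, -7+0, 10.2+0] = [-10.000,-7.000,10.200]
hi = A.hi+B.hi = [0.5+7.6, 1.8+3, 19.5+7.5] = [8.100,4.800,27.000]
diag = √(18.1²+11.8²+16.8²) = √749.09 = 27.370


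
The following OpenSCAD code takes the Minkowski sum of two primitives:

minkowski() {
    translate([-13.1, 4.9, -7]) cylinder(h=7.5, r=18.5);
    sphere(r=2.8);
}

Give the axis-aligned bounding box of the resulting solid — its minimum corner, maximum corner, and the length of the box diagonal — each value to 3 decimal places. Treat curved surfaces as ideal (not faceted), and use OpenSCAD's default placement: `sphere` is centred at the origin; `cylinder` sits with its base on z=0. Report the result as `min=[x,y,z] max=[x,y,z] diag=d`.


A = translate([-13.1, 4.9, -7]) cylinder(h=7.5, r=18.5) → bbox [-31.6,-13.6,-7] .. [5.4,23.4,0.5]
B = sphere(r=2.8) → bbox [-2.8,-2.8,-2.8] .. [2.8,2.8,2.8]
lo = A.lo+B.lo = [-31.6-2.8, -13.6-2.8, -7-2.8] = [-34.400,-16.400,-9.800]
hi = A.hi+B.hi = [5.4+2.8, 23.4+2.8, 0.5+2.8] = [8.200,26.200,3.300]
diag = √(42.6²+42.6²+13.1²) = √3801.13 = 61.653

min=[-34.400,-16.400,-9.800] max=[8.200,26.200,3.300] diag=61.653


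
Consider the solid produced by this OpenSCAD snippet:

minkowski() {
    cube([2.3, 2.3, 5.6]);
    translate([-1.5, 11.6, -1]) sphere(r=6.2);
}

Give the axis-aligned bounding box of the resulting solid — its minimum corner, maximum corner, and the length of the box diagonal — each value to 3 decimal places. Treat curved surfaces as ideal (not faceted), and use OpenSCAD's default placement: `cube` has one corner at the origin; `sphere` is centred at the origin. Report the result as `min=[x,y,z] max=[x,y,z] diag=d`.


min=[-7.700,5.400,-7.200] max=[7.000,20.100,10.800] diag=27.499

A = translate([-1.5, 11.6, -1]) sphere(r=6.2) → bbox [-7.7,5.4,-7.2] .. [4.7,17.8,5.2]
B = cube([2.3, 2.3, 5.6]) → bbox [0,0,0] .. [2.3,2.3,5.6]
lo = A.lo+B.lo = [-7.7+0, 5.4+0, -7.2+0] = [-7.700,5.400,-7.200]
hi = A.hi+B.hi = [4.7+2.3, 17.8+2.3, 5.2+5.6] = [7.000,20.100,10.800]
diag = √(14.7²+14.7²+18²) = √756.18 = 27.499


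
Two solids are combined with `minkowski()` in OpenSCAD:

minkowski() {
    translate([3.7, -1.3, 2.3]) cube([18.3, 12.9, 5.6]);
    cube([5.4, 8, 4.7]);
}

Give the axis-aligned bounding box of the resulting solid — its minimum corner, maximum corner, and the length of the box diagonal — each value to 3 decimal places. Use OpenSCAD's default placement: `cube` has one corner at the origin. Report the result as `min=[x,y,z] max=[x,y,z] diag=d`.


A = translate([3.7, -1.3, 2.3]) cube([18.3, 12.9, 5.6]) → bbox [3.7,-1.3,2.3] .. [22,11.6,7.9]
B = cube([5.4, 8, 4.7]) → bbox [0,0,0] .. [5.4,8,4.7]
lo = A.lo+B.lo = [3.7+0, -1.3+0, 2.3+0] = [3.700,-1.300,2.300]
hi = A.hi+B.hi = [22+5.4, 11.6+8, 7.9+4.7] = [27.400,19.600,12.600]
diag = √(23.7²+20.9²+10.3²) = √1104.59 = 33.235

min=[3.700,-1.300,2.300] max=[27.400,19.600,12.600] diag=33.235


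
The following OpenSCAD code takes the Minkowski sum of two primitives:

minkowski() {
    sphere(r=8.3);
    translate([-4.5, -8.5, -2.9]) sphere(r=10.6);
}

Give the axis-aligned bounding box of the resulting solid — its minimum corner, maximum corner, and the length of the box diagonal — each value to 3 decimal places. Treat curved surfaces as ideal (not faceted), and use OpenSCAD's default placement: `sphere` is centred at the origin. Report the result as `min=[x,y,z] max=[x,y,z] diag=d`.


A = translate([-4.5, -8.5, -2.9]) sphere(r=10.6) → bbox [-15.1,-19.1,-13.5] .. [6.1,2.1,7.7]
B = sphere(r=8.3) → bbox [-8.3,-8.3,-8.3] .. [8.3,8.3,8.3]
lo = A.lo+B.lo = [-15.1-8.3, -19.1-8.3, -13.5-8.3] = [-23.400,-27.400,-21.800]
hi = A.hi+B.hi = [6.1+8.3, 2.1+8.3, 7.7+8.3] = [14.400,10.400,16.000]
diag = √(37.8²+37.8²+37.8²) = √4286.52 = 65.472

min=[-23.400,-27.400,-21.800] max=[14.400,10.400,16.000] diag=65.472


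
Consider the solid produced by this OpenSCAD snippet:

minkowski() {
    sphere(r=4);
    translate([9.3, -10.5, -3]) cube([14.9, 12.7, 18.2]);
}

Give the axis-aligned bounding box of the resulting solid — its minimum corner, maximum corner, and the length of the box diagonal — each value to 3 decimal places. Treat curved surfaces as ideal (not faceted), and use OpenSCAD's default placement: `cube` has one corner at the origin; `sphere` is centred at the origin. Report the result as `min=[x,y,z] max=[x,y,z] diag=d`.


min=[5.300,-14.500,-7.000] max=[28.200,6.200,19.200] diag=40.489

A = translate([9.3, -10.5, -3]) cube([14.9, 12.7, 18.2]) → bbox [9.3,-10.5,-3] .. [24.2,2.2,15.2]
B = sphere(r=4) → bbox [-4,-4,-4] .. [4,4,4]
lo = A.lo+B.lo = [9.3-4, -10.5-4, -3-4] = [5.300,-14.500,-7.000]
hi = A.hi+B.hi = [24.2+4, 2.2+4, 15.2+4] = [28.200,6.200,19.200]
diag = √(22.9²+20.7²+26.2²) = √1639.34 = 40.489


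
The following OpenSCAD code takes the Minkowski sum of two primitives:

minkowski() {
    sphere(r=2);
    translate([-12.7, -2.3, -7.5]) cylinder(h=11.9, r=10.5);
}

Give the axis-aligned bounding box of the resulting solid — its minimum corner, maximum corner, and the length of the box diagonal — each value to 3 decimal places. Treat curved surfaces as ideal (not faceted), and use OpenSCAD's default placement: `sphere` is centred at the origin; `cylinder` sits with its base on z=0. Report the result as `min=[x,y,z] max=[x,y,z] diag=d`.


A = translate([-12.7, -2.3, -7.5]) cylinder(h=11.9, r=10.5) → bbox [-23.2,-12.8,-7.5] .. [-2.2,8.2,4.4]
B = sphere(r=2) → bbox [-2,-2,-2] .. [2,2,2]
lo = A.lo+B.lo = [-23.2-2, -12.8-2, -7.5-2] = [-25.200,-14.800,-9.500]
hi = A.hi+B.hi = [-2.2+2, 8.2+2, 4.4+2] = [-0.200,10.200,6.400]
diag = √(25²+25²+15.9²) = √1502.81 = 38.766

min=[-25.200,-14.800,-9.500] max=[-0.200,10.200,6.400] diag=38.766


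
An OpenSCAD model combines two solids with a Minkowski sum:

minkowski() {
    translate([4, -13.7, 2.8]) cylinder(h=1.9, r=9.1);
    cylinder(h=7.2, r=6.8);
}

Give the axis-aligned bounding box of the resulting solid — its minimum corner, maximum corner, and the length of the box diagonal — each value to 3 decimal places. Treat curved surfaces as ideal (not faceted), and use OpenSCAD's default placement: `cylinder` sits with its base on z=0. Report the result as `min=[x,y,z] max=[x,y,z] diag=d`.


A = translate([4, -13.7, 2.8]) cylinder(h=1.9, r=9.1) → bbox [-5.1,-22.8,2.8] .. [13.1,-4.6,4.7]
B = cylinder(h=7.2, r=6.8) → bbox [-6.8,-6.8,0] .. [6.8,6.8,7.2]
lo = A.lo+B.lo = [-5.1-6.8, -22.8-6.8, 2.8+0] = [-11.900,-29.600,2.800]
hi = A.hi+B.hi = [13.1+6.8, -4.6+6.8, 4.7+7.2] = [19.900,2.200,11.900]
diag = √(31.8²+31.8²+9.1²) = √2105.29 = 45.883

min=[-11.900,-29.600,2.800] max=[19.900,2.200,11.900] diag=45.883


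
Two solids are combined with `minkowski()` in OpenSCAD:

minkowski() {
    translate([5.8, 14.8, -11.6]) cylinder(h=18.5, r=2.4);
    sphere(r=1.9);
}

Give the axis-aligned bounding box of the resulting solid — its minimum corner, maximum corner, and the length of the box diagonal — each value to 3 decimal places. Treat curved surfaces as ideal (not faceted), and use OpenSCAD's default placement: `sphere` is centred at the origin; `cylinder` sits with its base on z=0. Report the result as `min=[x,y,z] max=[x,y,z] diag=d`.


A = translate([5.8, 14.8, -11.6]) cylinder(h=18.5, r=2.4) → bbox [3.4,12.4,-11.6] .. [8.2,17.2,6.9]
B = sphere(r=1.9) → bbox [-1.9,-1.9,-1.9] .. [1.9,1.9,1.9]
lo = A.lo+B.lo = [3.4-1.9, 12.4-1.9, -11.6-1.9] = [1.500,10.500,-13.500]
hi = A.hi+B.hi = [8.2+1.9, 17.2+1.9, 6.9+1.9] = [10.100,19.100,8.800]
diag = √(8.6²+8.6²+22.3²) = √645.21 = 25.401

min=[1.500,10.500,-13.500] max=[10.100,19.100,8.800] diag=25.401


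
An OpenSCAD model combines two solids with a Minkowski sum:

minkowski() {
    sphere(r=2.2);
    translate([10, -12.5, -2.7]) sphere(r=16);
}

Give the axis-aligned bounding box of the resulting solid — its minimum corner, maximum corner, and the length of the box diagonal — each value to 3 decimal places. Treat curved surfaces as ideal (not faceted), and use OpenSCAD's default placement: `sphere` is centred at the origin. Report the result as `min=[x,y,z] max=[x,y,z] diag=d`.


min=[-8.200,-30.700,-20.900] max=[28.200,5.700,15.500] diag=63.047

A = translate([10, -12.5, -2.7]) sphere(r=16) → bbox [-6,-28.5,-18.7] .. [26,3.5,13.3]
B = sphere(r=2.2) → bbox [-2.2,-2.2,-2.2] .. [2.2,2.2,2.2]
lo = A.lo+B.lo = [-6-2.2, -28.5-2.2, -18.7-2.2] = [-8.200,-30.700,-20.900]
hi = A.hi+B.hi = [26+2.2, 3.5+2.2, 13.3+2.2] = [28.200,5.700,15.500]
diag = √(36.4²+36.4²+36.4²) = √3974.88 = 63.047


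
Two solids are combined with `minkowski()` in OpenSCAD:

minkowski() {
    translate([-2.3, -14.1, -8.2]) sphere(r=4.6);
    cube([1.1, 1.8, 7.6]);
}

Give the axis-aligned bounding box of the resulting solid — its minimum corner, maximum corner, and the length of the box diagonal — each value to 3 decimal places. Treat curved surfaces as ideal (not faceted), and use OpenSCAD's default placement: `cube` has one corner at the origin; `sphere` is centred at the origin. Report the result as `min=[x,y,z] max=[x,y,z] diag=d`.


A = translate([-2.3, -14.1, -8.2]) sphere(r=4.6) → bbox [-6.9,-18.7,-12.8] .. [2.3,-9.5,-3.6]
B = cube([1.1, 1.8, 7.6]) → bbox [0,0,0] .. [1.1,1.8,7.6]
lo = A.lo+B.lo = [-6.9+0, -18.7+0, -12.8+0] = [-6.900,-18.700,-12.800]
hi = A.hi+B.hi = [2.3+1.1, -9.5+1.8, -3.6+7.6] = [3.400,-7.700,4.000]
diag = √(10.3²+11²+16.8²) = √509.33 = 22.568

min=[-6.900,-18.700,-12.800] max=[3.400,-7.700,4.000] diag=22.568


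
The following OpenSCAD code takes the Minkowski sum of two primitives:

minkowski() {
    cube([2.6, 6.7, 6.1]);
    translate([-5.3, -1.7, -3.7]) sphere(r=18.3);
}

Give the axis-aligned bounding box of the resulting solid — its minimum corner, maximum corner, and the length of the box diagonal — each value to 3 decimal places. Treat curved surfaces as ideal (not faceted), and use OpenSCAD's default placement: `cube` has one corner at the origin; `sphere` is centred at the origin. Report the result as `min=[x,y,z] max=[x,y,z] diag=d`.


min=[-23.600,-20.000,-22.000] max=[15.600,23.300,20.700] diag=72.352

A = translate([-5.3, -1.7, -3.7]) sphere(r=18.3) → bbox [-23.6,-20,-22] .. [13,16.6,14.6]
B = cube([2.6, 6.7, 6.1]) → bbox [0,0,0] .. [2.6,6.7,6.1]
lo = A.lo+B.lo = [-23.6+0, -20+0, -22+0] = [-23.600,-20.000,-22.000]
hi = A.hi+B.hi = [13+2.6, 16.6+6.7, 14.6+6.1] = [15.600,23.300,20.700]
diag = √(39.2²+43.3²+42.7²) = √5234.82 = 72.352


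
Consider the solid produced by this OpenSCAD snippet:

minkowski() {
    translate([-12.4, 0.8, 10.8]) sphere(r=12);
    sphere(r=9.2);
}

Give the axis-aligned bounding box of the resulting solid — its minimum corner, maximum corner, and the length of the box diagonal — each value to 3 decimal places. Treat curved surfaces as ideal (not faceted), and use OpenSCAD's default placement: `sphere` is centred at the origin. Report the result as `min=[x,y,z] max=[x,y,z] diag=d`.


A = translate([-12.4, 0.8, 10.8]) sphere(r=12) → bbox [-24.4,-11.2,-1.2] .. [-0.4,12.8,22.8]
B = sphere(r=9.2) → bbox [-9.2,-9.2,-9.2] .. [9.2,9.2,9.2]
lo = A.lo+B.lo = [-24.4-9.2, -11.2-9.2, -1.2-9.2] = [-33.600,-20.400,-10.400]
hi = A.hi+B.hi = [-0.4+9.2, 12.8+9.2, 22.8+9.2] = [8.800,22.000,32.000]
diag = √(42.4²+42.4²+42.4²) = √5393.28 = 73.439

min=[-33.600,-20.400,-10.400] max=[8.800,22.000,32.000] diag=73.439


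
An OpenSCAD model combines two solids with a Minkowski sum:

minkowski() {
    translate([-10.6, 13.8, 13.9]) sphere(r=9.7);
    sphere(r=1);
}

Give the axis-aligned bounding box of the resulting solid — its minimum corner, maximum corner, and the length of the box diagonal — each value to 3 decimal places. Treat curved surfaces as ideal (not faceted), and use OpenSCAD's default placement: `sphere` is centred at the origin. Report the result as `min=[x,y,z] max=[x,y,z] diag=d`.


min=[-21.300,3.100,3.200] max=[0.100,24.500,24.600] diag=37.066

A = translate([-10.6, 13.8, 13.9]) sphere(r=9.7) → bbox [-20.3,4.1,4.2] .. [-0.9,23.5,23.6]
B = sphere(r=1) → bbox [-1,-1,-1] .. [1,1,1]
lo = A.lo+B.lo = [-20.3-1, 4.1-1, 4.2-1] = [-21.300,3.100,3.200]
hi = A.hi+B.hi = [-0.9+1, 23.5+1, 23.6+1] = [0.100,24.500,24.600]
diag = √(21.4²+21.4²+21.4²) = √1373.88 = 37.066


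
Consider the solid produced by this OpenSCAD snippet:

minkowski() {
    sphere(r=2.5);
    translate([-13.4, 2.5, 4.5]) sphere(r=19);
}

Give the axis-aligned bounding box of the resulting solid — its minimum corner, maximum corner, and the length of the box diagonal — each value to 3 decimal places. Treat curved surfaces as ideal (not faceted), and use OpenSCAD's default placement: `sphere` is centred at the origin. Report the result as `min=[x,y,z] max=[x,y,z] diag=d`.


min=[-34.900,-19.000,-17.000] max=[8.100,24.000,26.000] diag=74.478

A = translate([-13.4, 2.5, 4.5]) sphere(r=19) → bbox [-32.4,-16.5,-14.5] .. [5.6,21.5,23.5]
B = sphere(r=2.5) → bbox [-2.5,-2.5,-2.5] .. [2.5,2.5,2.5]
lo = A.lo+B.lo = [-32.4-2.5, -16.5-2.5, -14.5-2.5] = [-34.900,-19.000,-17.000]
hi = A.hi+B.hi = [5.6+2.5, 21.5+2.5, 23.5+2.5] = [8.100,24.000,26.000]
diag = √(43²+43²+43²) = √5547 = 74.478


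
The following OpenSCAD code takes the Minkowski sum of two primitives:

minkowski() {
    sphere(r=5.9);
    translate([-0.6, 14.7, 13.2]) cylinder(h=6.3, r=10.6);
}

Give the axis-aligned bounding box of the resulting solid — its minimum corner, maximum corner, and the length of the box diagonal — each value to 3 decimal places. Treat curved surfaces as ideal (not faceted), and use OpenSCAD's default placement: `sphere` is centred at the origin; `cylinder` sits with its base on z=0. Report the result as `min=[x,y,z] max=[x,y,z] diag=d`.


min=[-17.100,-1.800,7.300] max=[15.900,31.200,25.400] diag=50.056

A = translate([-0.6, 14.7, 13.2]) cylinder(h=6.3, r=10.6) → bbox [-11.2,4.1,13.2] .. [10,25.3,19.5]
B = sphere(r=5.9) → bbox [-5.9,-5.9,-5.9] .. [5.9,5.9,5.9]
lo = A.lo+B.lo = [-11.2-5.9, 4.1-5.9, 13.2-5.9] = [-17.100,-1.800,7.300]
hi = A.hi+B.hi = [10+5.9, 25.3+5.9, 19.5+5.9] = [15.900,31.200,25.400]
diag = √(33²+33²+18.1²) = √2505.61 = 50.056


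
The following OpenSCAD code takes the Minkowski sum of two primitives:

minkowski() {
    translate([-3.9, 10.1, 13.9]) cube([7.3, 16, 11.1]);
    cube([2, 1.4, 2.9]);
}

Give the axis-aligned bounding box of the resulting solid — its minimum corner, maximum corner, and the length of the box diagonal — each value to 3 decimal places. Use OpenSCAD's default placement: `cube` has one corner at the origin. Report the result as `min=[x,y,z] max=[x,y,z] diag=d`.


A = translate([-3.9, 10.1, 13.9]) cube([7.3, 16, 11.1]) → bbox [-3.9,10.1,13.9] .. [3.4,26.1,25]
B = cube([2, 1.4, 2.9]) → bbox [0,0,0] .. [2,1.4,2.9]
lo = A.lo+B.lo = [-3.9+0, 10.1+0, 13.9+0] = [-3.900,10.100,13.900]
hi = A.hi+B.hi = [3.4+2, 26.1+1.4, 25+2.9] = [5.400,27.500,27.900]
diag = √(9.3²+17.4²+14²) = √585.25 = 24.192

min=[-3.900,10.100,13.900] max=[5.400,27.500,27.900] diag=24.192


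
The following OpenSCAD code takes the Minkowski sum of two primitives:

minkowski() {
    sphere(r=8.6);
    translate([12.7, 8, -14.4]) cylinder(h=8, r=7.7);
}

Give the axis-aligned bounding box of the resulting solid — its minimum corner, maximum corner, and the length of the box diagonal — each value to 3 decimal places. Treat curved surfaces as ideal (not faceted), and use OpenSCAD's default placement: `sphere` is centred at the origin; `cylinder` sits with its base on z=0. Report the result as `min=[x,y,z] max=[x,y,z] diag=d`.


A = translate([12.7, 8, -14.4]) cylinder(h=8, r=7.7) → bbox [5,0.3,-14.4] .. [20.4,15.7,-6.4]
B = sphere(r=8.6) → bbox [-8.6,-8.6,-8.6] .. [8.6,8.6,8.6]
lo = A.lo+B.lo = [5-8.6, 0.3-8.6, -14.4-8.6] = [-3.600,-8.300,-23.000]
hi = A.hi+B.hi = [20.4+8.6, 15.7+8.6, -6.4+8.6] = [29.000,24.300,2.200]
diag = √(32.6²+32.6²+25.2²) = √2760.56 = 52.541

min=[-3.600,-8.300,-23.000] max=[29.000,24.300,2.200] diag=52.541


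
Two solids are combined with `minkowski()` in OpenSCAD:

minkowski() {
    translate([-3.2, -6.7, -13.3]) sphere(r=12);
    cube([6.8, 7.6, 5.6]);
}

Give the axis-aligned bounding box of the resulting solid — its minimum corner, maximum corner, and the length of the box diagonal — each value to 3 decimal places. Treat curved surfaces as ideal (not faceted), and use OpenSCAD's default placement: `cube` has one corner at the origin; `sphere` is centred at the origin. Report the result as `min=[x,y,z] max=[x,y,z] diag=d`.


A = translate([-3.2, -6.7, -13.3]) sphere(r=12) → bbox [-15.2,-18.7,-25.3] .. [8.8,5.3,-1.3]
B = cube([6.8, 7.6, 5.6]) → bbox [0,0,0] .. [6.8,7.6,5.6]
lo = A.lo+B.lo = [-15.2+0, -18.7+0, -25.3+0] = [-15.200,-18.700,-25.300]
hi = A.hi+B.hi = [8.8+6.8, 5.3+7.6, -1.3+5.6] = [15.600,12.900,4.300]
diag = √(30.8²+31.6²+29.6²) = √2823.36 = 53.135

min=[-15.200,-18.700,-25.300] max=[15.600,12.900,4.300] diag=53.135


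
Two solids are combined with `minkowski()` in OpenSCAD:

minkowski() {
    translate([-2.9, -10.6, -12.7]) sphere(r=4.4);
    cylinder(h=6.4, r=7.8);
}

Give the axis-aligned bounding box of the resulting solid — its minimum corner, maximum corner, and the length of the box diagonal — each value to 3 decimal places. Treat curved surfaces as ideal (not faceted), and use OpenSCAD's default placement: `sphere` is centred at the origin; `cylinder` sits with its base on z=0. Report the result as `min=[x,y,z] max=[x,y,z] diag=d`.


A = translate([-2.9, -10.6, -12.7]) sphere(r=4.4) → bbox [-7.3,-15,-17.1] .. [1.5,-6.2,-8.3]
B = cylinder(h=6.4, r=7.8) → bbox [-7.8,-7.8,0] .. [7.8,7.8,6.4]
lo = A.lo+B.lo = [-7.3-7.8, -15-7.8, -17.1+0] = [-15.100,-22.800,-17.100]
hi = A.hi+B.hi = [1.5+7.8, -6.2+7.8, -8.3+6.4] = [9.300,1.600,-1.900]
diag = √(24.4²+24.4²+15.2²) = √1421.76 = 37.706

min=[-15.100,-22.800,-17.100] max=[9.300,1.600,-1.900] diag=37.706


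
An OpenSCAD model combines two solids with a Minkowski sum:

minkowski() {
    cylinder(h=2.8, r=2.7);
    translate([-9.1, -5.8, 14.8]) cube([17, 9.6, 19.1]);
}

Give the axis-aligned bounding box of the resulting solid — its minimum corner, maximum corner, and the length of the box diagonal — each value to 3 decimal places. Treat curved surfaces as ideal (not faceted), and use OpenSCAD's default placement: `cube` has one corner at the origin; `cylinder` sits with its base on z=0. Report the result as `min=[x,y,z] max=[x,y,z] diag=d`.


A = translate([-9.1, -5.8, 14.8]) cube([17, 9.6, 19.1]) → bbox [-9.1,-5.8,14.8] .. [7.9,3.8,33.9]
B = cylinder(h=2.8, r=2.7) → bbox [-2.7,-2.7,0] .. [2.7,2.7,2.8]
lo = A.lo+B.lo = [-9.1-2.7, -5.8-2.7, 14.8+0] = [-11.800,-8.500,14.800]
hi = A.hi+B.hi = [7.9+2.7, 3.8+2.7, 33.9+2.8] = [10.600,6.500,36.700]
diag = √(22.4²+15²+21.9²) = √1206.37 = 34.733

min=[-11.800,-8.500,14.800] max=[10.600,6.500,36.700] diag=34.733


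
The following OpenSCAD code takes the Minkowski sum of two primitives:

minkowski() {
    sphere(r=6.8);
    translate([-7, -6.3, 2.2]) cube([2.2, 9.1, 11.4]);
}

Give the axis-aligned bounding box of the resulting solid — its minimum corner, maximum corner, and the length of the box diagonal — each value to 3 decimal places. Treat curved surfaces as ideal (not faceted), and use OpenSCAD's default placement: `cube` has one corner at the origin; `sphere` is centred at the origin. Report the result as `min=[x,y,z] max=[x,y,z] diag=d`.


A = translate([-7, -6.3, 2.2]) cube([2.2, 9.1, 11.4]) → bbox [-7,-6.3,2.2] .. [-4.8,2.8,13.6]
B = sphere(r=6.8) → bbox [-6.8,-6.8,-6.8] .. [6.8,6.8,6.8]
lo = A.lo+B.lo = [-7-6.8, -6.3-6.8, 2.2-6.8] = [-13.800,-13.100,-4.600]
hi = A.hi+B.hi = [-4.8+6.8, 2.8+6.8, 13.6+6.8] = [2.000,9.600,20.400]
diag = √(15.8²+22.7²+25²) = √1389.93 = 37.282

min=[-13.800,-13.100,-4.600] max=[2.000,9.600,20.400] diag=37.282


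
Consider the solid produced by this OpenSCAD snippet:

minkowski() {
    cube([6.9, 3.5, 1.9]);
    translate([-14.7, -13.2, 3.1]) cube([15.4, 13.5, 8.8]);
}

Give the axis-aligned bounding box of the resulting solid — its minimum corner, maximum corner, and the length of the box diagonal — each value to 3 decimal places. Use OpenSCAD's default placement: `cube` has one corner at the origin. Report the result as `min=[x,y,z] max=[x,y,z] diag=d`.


A = translate([-14.7, -13.2, 3.1]) cube([15.4, 13.5, 8.8]) → bbox [-14.7,-13.2,3.1] .. [0.7,0.3,11.9]
B = cube([6.9, 3.5, 1.9]) → bbox [0,0,0] .. [6.9,3.5,1.9]
lo = A.lo+B.lo = [-14.7+0, -13.2+0, 3.1+0] = [-14.700,-13.200,3.100]
hi = A.hi+B.hi = [0.7+6.9, 0.3+3.5, 11.9+1.9] = [7.600,3.800,13.800]
diag = √(22.3²+17²+10.7²) = √900.78 = 30.013

min=[-14.700,-13.200,3.100] max=[7.600,3.800,13.800] diag=30.013


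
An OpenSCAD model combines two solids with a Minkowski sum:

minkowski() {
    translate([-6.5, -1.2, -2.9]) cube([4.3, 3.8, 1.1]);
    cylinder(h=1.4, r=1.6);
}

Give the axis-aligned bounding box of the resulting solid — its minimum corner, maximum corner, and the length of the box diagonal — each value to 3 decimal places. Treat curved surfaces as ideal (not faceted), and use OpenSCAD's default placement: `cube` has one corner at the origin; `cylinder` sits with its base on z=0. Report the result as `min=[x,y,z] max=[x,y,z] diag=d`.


min=[-8.100,-2.800,-2.900] max=[-0.600,4.200,-0.400] diag=10.559

A = translate([-6.5, -1.2, -2.9]) cube([4.3, 3.8, 1.1]) → bbox [-6.5,-1.2,-2.9] .. [-2.2,2.6,-1.8]
B = cylinder(h=1.4, r=1.6) → bbox [-1.6,-1.6,0] .. [1.6,1.6,1.4]
lo = A.lo+B.lo = [-6.5-1.6, -1.2-1.6, -2.9+0] = [-8.100,-2.800,-2.900]
hi = A.hi+B.hi = [-2.2+1.6, 2.6+1.6, -1.8+1.4] = [-0.600,4.200,-0.400]
diag = √(7.5²+7²+2.5²) = √111.5 = 10.559


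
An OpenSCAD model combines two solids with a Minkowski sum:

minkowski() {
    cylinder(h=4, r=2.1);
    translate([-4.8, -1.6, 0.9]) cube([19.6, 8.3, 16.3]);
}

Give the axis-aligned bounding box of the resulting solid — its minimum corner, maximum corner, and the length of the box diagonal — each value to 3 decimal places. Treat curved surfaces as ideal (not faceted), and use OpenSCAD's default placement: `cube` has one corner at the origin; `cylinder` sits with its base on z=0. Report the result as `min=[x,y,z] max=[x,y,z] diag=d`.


min=[-6.900,-3.700,0.900] max=[16.900,8.800,21.200] diag=33.686

A = translate([-4.8, -1.6, 0.9]) cube([19.6, 8.3, 16.3]) → bbox [-4.8,-1.6,0.9] .. [14.8,6.7,17.2]
B = cylinder(h=4, r=2.1) → bbox [-2.1,-2.1,0] .. [2.1,2.1,4]
lo = A.lo+B.lo = [-4.8-2.1, -1.6-2.1, 0.9+0] = [-6.900,-3.700,0.900]
hi = A.hi+B.hi = [14.8+2.1, 6.7+2.1, 17.2+4] = [16.900,8.800,21.200]
diag = √(23.8²+12.5²+20.3²) = √1134.78 = 33.686


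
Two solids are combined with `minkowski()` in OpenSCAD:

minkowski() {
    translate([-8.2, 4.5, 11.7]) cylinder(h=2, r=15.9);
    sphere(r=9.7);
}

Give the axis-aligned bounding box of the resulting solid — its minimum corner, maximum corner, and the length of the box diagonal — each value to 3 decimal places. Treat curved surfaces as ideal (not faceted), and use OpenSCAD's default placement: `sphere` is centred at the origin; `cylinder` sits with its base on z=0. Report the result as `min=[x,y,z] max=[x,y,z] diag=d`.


min=[-33.800,-21.100,2.000] max=[17.400,30.100,23.400] diag=75.504

A = translate([-8.2, 4.5, 11.7]) cylinder(h=2, r=15.9) → bbox [-24.1,-11.4,11.7] .. [7.7,20.4,13.7]
B = sphere(r=9.7) → bbox [-9.7,-9.7,-9.7] .. [9.7,9.7,9.7]
lo = A.lo+B.lo = [-24.1-9.7, -11.4-9.7, 11.7-9.7] = [-33.800,-21.100,2.000]
hi = A.hi+B.hi = [7.7+9.7, 20.4+9.7, 13.7+9.7] = [17.400,30.100,23.400]
diag = √(51.2²+51.2²+21.4²) = √5700.84 = 75.504
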